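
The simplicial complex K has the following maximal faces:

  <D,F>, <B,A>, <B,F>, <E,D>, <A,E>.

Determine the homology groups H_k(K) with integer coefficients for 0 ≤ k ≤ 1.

H_0 = Z,  H_1 = Z.

Order the vertices as A < B < D < E < F. Listing each simplex with vertices in this order, K has dimension 1 with simplices:

  0-simplices (5): A, B, D, E, F
  1-simplices (5): AB, AE, BF, DE, DF

Hence C_0 ≅ Z^5, C_1 ≅ Z^5.

The boundary map ∂_1: C_1 → C_0 sends each edge [p,q] (with p < q) to q − p. For instance
  ∂DF = F − D.
As a 5×5 matrix over Z this has rank 4, with invariant factors (1,1,1,1).

Now H_k = ker ∂_k / im ∂_{k+1}, so:

  H_0: rank C_0 − rank ∂_1 = 5 − 4 = 1, and the invariant factors of ∂_1 are all 1, so H_0 = Z.
  H_1: rank ker ∂_1 − rank ∂_2 = (5 − 4) − 0 = 1, and there is no ∂_2, so H_1 = Z.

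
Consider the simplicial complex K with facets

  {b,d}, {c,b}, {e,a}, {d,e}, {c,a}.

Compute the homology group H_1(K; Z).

Fix the vertex order a < b < c < d < e and write every simplex with vertices in increasing order. Then dim K = 1 and the simplices of K are:

  0-simplices (5): a, b, c, d, e
  1-simplices (5): ac, ae, bc, bd, de

so the chain groups are C_0 ≅ Z^5, C_1 ≅ Z^5.

The boundary map ∂_1: C_1 → C_0 maps an edge to its endpoints' difference, ∂[p,q] = q − p. For instance
  ∂bd = d − b.
As a 5×5 matrix over Z this has rank 4, with invariant factors (1,1,1,1).

From H_k ≅ ker(∂_k) / im(∂_{k+1}) we obtain:

  H_1: rank ker ∂_1 − rank ∂_2 = (5 − 4) − 0 = 1, and there is no ∂_2, so H_1 = Z.

H_1 ≅ Z.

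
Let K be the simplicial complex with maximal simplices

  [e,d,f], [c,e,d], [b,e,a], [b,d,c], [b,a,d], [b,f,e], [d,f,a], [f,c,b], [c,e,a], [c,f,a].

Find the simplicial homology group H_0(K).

H_0 = Z.

Fix the vertex order a < b < c < d < e < f and write every simplex with vertices in increasing order. Then dim K = 2 and the simplices of K are:

  0-simplices (6): a, b, c, d, e, f
  1-simplices (15): ab, ac, ad, ae, af, bc, bd, be, bf, cd, ce, cf, de, df, ef
  2-simplices (10): abd, abe, ace, acf, adf, bcd, bcf, bef, cde, def

Hence C_0 ≅ Z^6, C_1 ≅ Z^15, C_2 ≅ Z^10.

The boundary map ∂_1: C_1 → C_0 maps an edge to its endpoints' difference, ∂[p,q] = q − p.
As a 6×15 matrix over Z this has rank 5, with invariant factors (1,1,1,1,1).

The boundary map ∂_2: C_2 → C_1 sends each 2-simplex [p,q,r] to [q,r] − [p,r] + [p,q]. For instance
  ∂bef = ef − bf + be,
  ∂abd = bd − ad + ab.
The 15×10 boundary matrix has rank 10 and Smith normal form diag(1,1,1,1,1,1,1,1,1,2).

From H_k ≅ ker(∂_k) / im(∂_{k+1}) we obtain:

  H_0: rank C_0 − rank ∂_1 = 6 − 5 = 1, and the invariant factors of ∂_1 are all 1, so H_0 ≅ Z.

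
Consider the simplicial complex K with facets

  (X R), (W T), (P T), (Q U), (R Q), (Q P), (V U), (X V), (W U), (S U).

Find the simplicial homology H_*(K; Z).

H_0 ≅ Z,  H_1 ≅ Z^2.

Take the total order P < Q < R < S < T < U < V < W < X on the vertex set. Then K (dimension 1) consists of the simplices:

  0-simplices (9): P, Q, R, S, T, U, V, W, X
  1-simplices (10): PQ, PT, QR, QU, RX, SU, TW, UV, UW, VX

giving chain groups C_0 ≅ Z^9, C_1 ≅ Z^10.

Boundary ∂_1: C_1 → C_0 maps an edge to its endpoints' difference, ∂[p,q] = q − p.
The 9×10 boundary matrix has rank 8 and Smith normal form diag(1,1,1,1,1,1,1,1).

Reading off H_k = ker ∂_k / im ∂_{k+1}:

  H_0: rank C_0 − rank ∂_1 = 9 − 8 = 1, and the invariant factors of ∂_1 are all 1, so H_0 = Z.
  H_1: rank ker ∂_1 − rank ∂_2 = (10 − 8) − 0 = 2, and there is no ∂_2, so H_1 = Z^2.

As a check, the Euler characteristic is 9 − 10 = -1, which agrees with 1 − 2 = -1.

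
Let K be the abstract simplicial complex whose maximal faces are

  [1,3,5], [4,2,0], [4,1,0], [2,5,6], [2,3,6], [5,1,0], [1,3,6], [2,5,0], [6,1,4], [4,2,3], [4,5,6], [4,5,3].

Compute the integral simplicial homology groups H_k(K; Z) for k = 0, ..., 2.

H_0 ≅ Z,  H_1 ≅ Z/2Z,  H_2 = 0.

Fix the vertex order 0 < 1 < 2 < 3 < 4 < 5 < 6 and write every simplex with vertices in increasing order. Then dim K = 2 and the simplices of K are:

  0-simplices (7): [0], [1], [2], [3], [4], [5], [6]
  1-simplices (18): [0,1], [0,2], [0,4], [0,5], [1,3], [1,4], [1,5], [1,6], [2,3], [2,4], [2,5], [2,6], [3,4], [3,5], [3,6], [4,5], [4,6], [5,6]
  2-simplices (12): [0,1,4], [0,1,5], [0,2,4], [0,2,5], [1,3,5], [1,3,6], [1,4,6], [2,3,4], [2,3,6], [2,5,6], [3,4,5], [4,5,6]

giving chain groups C_0 ≅ Z^7, C_1 ≅ Z^18, C_2 ≅ Z^12.

The boundary map ∂_1: C_1 → C_0 is given by ∂[p,q] = [q] − [p]. For instance
  ∂[1,4] = [4] − [1].
The resulting 7×18 matrix has rank 6, and its Smith normal form has invariant factors (1,1,1,1,1,1).

The boundary map ∂_2: C_2 → C_1 maps a triangle to the signed sum of its edges. For instance
  ∂[3,4,5] = [4,5] − [3,5] + [3,4],
  ∂[4,5,6] = [5,6] − [4,6] + [4,5].
The 18×12 boundary matrix has rank 12 and Smith normal form diag(1,1,1,1,1,1,1,1,1,1,1,2).

Computing H_k = (kernel of ∂_k) / (image of ∂_{k+1}):

  H_0: rank C_0 − rank ∂_1 = 7 − 6 = 1, and the invariant factors of ∂_1 are all 1, so H_0 ≅ Z.
  H_1: rank ker ∂_1 − rank ∂_2 = (18 − 6) − 12 = 0, and ∂_2 has invariant factor 2 > 1, so H_1 ≅ Z/2Z.
  H_2: rank ker ∂_2 − rank ∂_3 = (12 − 12) − 0 = 0, and there is no ∂_3, so H_2 ≅ 0.

As a check, the Euler characteristic is 7 − 18 + 12 = 1, which agrees with 1 − 0 + 0 = 1.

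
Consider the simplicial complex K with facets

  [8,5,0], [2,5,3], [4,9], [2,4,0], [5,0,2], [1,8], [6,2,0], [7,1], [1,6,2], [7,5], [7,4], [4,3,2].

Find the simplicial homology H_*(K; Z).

We work with the vertex ordering 0 < 1 < 2 < 3 < 4 < 5 < 6 < 7 < 8 < 9. The simplices of K, each written with vertices in increasing order, are:

  0-simplices (10): [0], [1], [2], [3], [4], [5], [6], [7], [8], [9]
  1-simplices (19): [0,2], [0,4], [0,5], [0,6], [0,8], [1,2], [1,6], [1,7], [1,8], [2,3], [2,4], [2,5], [2,6], [3,4], [3,5], [4,7], [4,9], [5,7], [5,8]
  2-simplices (7): [0,2,4], [0,2,5], [0,2,6], [0,5,8], [1,2,6], [2,3,4], [2,3,5]

giving chain groups C_0 ≅ Z^10, C_1 ≅ Z^19, C_2 ≅ Z^7.

The boundary map ∂_1: C_1 → C_0 sends each edge [p,q] (with p < q) to q − p.
As a 10×19 matrix over Z this has rank 9, with invariant factors (1,1,1,1,1,1,1,1,1).

Boundary ∂_2: C_2 → C_1 acts by ∂[p,q,r] = [q,r] − [p,r] + [p,q]. For instance
  ∂[0,2,4] = [2,4] − [0,4] + [0,2],
  ∂[2,3,5] = [3,5] − [2,5] + [2,3].
As a 19×7 matrix over Z this has rank 7, with invariant factors (1,1,1,1,1,1,1).

Now H_k = ker ∂_k / im ∂_{k+1}, so:

  H_0: rank C_0 − rank ∂_1 = 10 − 9 = 1, and the invariant factors of ∂_1 are all 1, so H_0 ≅ Z.
  H_1: rank ker ∂_1 − rank ∂_2 = (19 − 9) − 7 = 3, and the invariant factors of ∂_2 are all 1, so H_1 ≅ Z^3.
  H_2: rank ker ∂_2 − rank ∂_3 = (7 − 7) − 0 = 0, and there is no ∂_3, so H_2 ≅ 0.

H_0 = Z,  H_1 = Z^3,  H_2 = 0.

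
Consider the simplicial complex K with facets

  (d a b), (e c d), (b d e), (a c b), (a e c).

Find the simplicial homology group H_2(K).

K has 5 vertices, 10 edges, 5 triangles.
rank ∂_2 = 5, rank ∂_3 = 0 ⇒ b_2 = 5 − 5 − 0 = 0. So H_2 ≅ 0.

H_2 ≅ 0.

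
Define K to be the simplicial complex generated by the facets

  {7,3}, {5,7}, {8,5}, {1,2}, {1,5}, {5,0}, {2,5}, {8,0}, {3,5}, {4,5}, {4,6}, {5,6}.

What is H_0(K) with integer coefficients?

Take the total order 0 < 1 < 2 < 3 < 4 < 5 < 6 < 7 < 8 on the vertex set. Then K (dimension 1) consists of the simplices:

  0-simplices (9): [0], [1], [2], [3], [4], [5], [6], [7], [8]
  1-simplices (12): [0,5], [0,8], [1,2], [1,5], [2,5], [3,5], [3,7], [4,5], [4,6], [5,6], [5,7], [5,8]

giving chain groups C_0 ≅ Z^9, C_1 ≅ Z^12.

The boundary map ∂_1: C_1 → C_0 maps an edge to its endpoints' difference, ∂[p,q] = q − p. For instance
  ∂[4,6] = [6] − [4].
The resulting 9×12 matrix has rank 8, and its Smith normal form has invariant factors (1,1,1,1,1,1,1,1).

From H_k ≅ ker(∂_k) / im(∂_{k+1}) we obtain:

  H_0: rank C_0 − rank ∂_1 = 9 − 8 = 1, and the invariant factors of ∂_1 are all 1, so H_0 = Z.

(K is a triangulation of a wedge of 4 circles.)

H_0 = Z.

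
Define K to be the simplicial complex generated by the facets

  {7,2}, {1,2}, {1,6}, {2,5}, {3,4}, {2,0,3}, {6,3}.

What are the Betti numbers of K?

b_0 = 1, b_1 = 1, b_2 = 0.

Fix the vertex order 0 < 1 < 2 < 3 < 4 < 5 < 6 < 7 and write every simplex with vertices in increasing order. Then dim K = 2 and the simplices of K are:

  0-simplices (8): [0], [1], [2], [3], [4], [5], [6], [7]
  1-simplices (9): [0,2], [0,3], [1,2], [1,6], [2,3], [2,5], [2,7], [3,4], [3,6]
  2-simplices (1): [0,2,3]

giving chain groups C_0 ≅ Z^8, C_1 ≅ Z^9, C_2 ≅ Z^1.

∂_1: C_1 → C_0 is given by ∂[p,q] = [q] − [p]. For instance
  ∂[3,4] = [4] − [3].
As a 8×9 matrix over Z this has rank 7, with invariant factors (1,1,1,1,1,1,1).

∂_2: C_2 → C_1 acts by ∂[p,q,r] = [q,r] − [p,r] + [p,q]. For instance
  ∂[0,2,3] = [2,3] − [0,3] + [0,2].
As a 9×1 matrix over Z this has rank 1, with invariant factors (1).

Computing H_k = (kernel of ∂_k) / (image of ∂_{k+1}):

  H_0: rank C_0 − rank ∂_1 = 8 − 7 = 1, and the invariant factors of ∂_1 are all 1, so H_0 = Z.
  H_1: rank ker ∂_1 − rank ∂_2 = (9 − 7) − 1 = 1, and the invariant factors of ∂_2 are all 1, so H_1 = Z.
  H_2: rank ker ∂_2 − rank ∂_3 = (1 − 1) − 0 = 0, and there is no ∂_3, so H_2 = 0.

Hence the Betti numbers are b_0 = 1, b_1 = 1, b_2 = 0.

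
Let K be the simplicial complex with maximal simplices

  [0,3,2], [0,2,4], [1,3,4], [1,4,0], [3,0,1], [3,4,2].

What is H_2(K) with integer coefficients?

H_2 ≅ Z.

Take the total order 0 < 1 < 2 < 3 < 4 on the vertex set. Then K (dimension 2) consists of the simplices:

  0-simplices (5): [0], [1], [2], [3], [4]
  1-simplices (9): [0,1], [0,2], [0,3], [0,4], [1,3], [1,4], [2,3], [2,4], [3,4]
  2-simplices (6): [0,1,3], [0,1,4], [0,2,3], [0,2,4], [1,3,4], [2,3,4]

Hence C_0 ≅ Z^5, C_1 ≅ Z^9, C_2 ≅ Z^6.

The boundary map ∂_1: C_1 → C_0 is given by ∂[p,q] = [q] − [p]. For instance
  ∂[2,4] = [4] − [2].
The resulting 5×9 matrix has rank 4, and its Smith normal form has invariant factors (1,1,1,1).

The boundary map ∂_2: C_2 → C_1 acts by ∂[p,q,r] = [q,r] − [p,r] + [p,q]. For instance
  ∂[2,3,4] = [3,4] − [2,4] + [2,3],
  ∂[1,3,4] = [3,4] − [1,4] + [1,3].
This gives a 9×6 integer matrix of rank 5; reducing to Smith normal form yields diagonal entries (1,1,1,1,1).

Reading off H_k = ker ∂_k / im ∂_{k+1}:

  H_2: rank ker ∂_2 − rank ∂_3 = (6 − 5) − 0 = 1, and there is no ∂_3, so H_2 = Z.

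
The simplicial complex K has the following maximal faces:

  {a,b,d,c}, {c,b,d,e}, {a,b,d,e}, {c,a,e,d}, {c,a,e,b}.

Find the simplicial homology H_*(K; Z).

H_0 ≅ Z,  H_1 = 0,  H_2 = 0,  H_3 ≅ Z.

Order the vertices as a < b < c < d < e. Listing each simplex with vertices in this order, K has dimension 3 with simplices:

  0-simplices (5): a, b, c, d, e
  1-simplices (10): ab, ac, ad, ae, bc, bd, be, cd, ce, de
  2-simplices (10): abc, abd, abe, acd, ace, ade, bcd, bce, bde, cde
  3-simplices (5): abcd, abce, abde, acde, bcde

so the chain groups are C_0 ≅ Z^5, C_1 ≅ Z^10, C_2 ≅ Z^10, C_3 ≅ Z^5.

The boundary map ∂_1: C_1 → C_0 sends each edge [p,q] (with p < q) to q − p.
This gives a 5×10 integer matrix of rank 4; reducing to Smith normal form yields diagonal entries (1,1,1,1).

The boundary map ∂_2: C_2 → C_1 sends each 2-simplex [p,q,r] to [q,r] − [p,r] + [p,q]. For instance
  ∂cde = de − ce + cd,
  ∂bde = de − be + bd.
The 10×10 boundary matrix has rank 6 and Smith normal form diag(1,1,1,1,1,1).

The boundary map ∂_3: C_3 → C_2 sends each 3-simplex σ to the alternating sum Σ_i (−1)^i (σ with its i-th vertex removed). For instance
  ∂abce = bce − ace + abe − abc,
  ∂bcde = cde − bde + bce − bcd.
As a 10×5 matrix over Z this has rank 4, with invariant factors (1,1,1,1).

From H_k ≅ ker(∂_k) / im(∂_{k+1}) we obtain:

  H_0: rank C_0 − rank ∂_1 = 5 − 4 = 1, and the invariant factors of ∂_1 are all 1, so H_0 ≅ Z.
  H_1: rank ker ∂_1 − rank ∂_2 = (10 − 4) − 6 = 0, and the invariant factors of ∂_2 are all 1, so H_1 ≅ 0.
  H_2: rank ker ∂_2 − rank ∂_3 = (10 − 6) − 4 = 0, and the invariant factors of ∂_3 are all 1, so H_2 ≅ 0.
  H_3: rank ker ∂_3 − rank ∂_4 = (5 − 4) − 0 = 1, and there is no ∂_4, so H_3 ≅ Z.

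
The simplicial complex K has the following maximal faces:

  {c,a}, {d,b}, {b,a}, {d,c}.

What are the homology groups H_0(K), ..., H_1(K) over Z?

K has 4 vertices, 4 edges.
rank ∂_0 = 0, rank ∂_1 = 3 ⇒ b_0 = 4 − 0 − 3 = 1; all invariant factors of ∂_1 are 1 so no torsion. So H_0 ≅ Z.
rank ∂_1 = 3, rank ∂_2 = 0 ⇒ b_1 = 4 − 3 − 0 = 1. So H_1 ≅ Z.

H_0 ≅ Z,  H_1 ≅ Z.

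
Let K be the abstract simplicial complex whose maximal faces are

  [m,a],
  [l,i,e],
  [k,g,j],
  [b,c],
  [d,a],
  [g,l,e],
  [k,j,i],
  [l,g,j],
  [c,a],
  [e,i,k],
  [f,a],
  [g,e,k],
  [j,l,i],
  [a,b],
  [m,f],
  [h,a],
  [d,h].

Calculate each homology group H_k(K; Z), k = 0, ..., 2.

We work with the vertex ordering a < b < c < d < e < f < g < h < i < j < k < l < m. The simplices of K, each written with vertices in increasing order, are:

  0-simplices (13): a, b, c, d, e, f, g, h, i, j, k, l, m
  1-simplices (21): ab, ac, ad, af, ah, am, bc, dh, eg, ei, ek, el, fm, gj, gk, gl, ij, ik, il, jk, jl
  2-simplices (8): egk, egl, eik, eil, gjk, gjl, ijk, ijl

so the chain groups are C_0 ≅ Z^13, C_1 ≅ Z^21, C_2 ≅ Z^8.

The boundary map ∂_1: C_1 → C_0 is given by ∂[p,q] = [q] − [p]. For instance
  ∂am = m − a.
As a 13×21 matrix over Z this has rank 11, with invariant factors (1,1,1,1,1,1,1,1,1,1,1).

∂_2: C_2 → C_1 acts by ∂[p,q,r] = [q,r] − [p,r] + [p,q]. For instance
  ∂egl = gl − el + eg,
  ∂eik = ik − ek + ei.
This gives a 21×8 integer matrix of rank 7; reducing to Smith normal form yields diagonal entries (1,1,1,1,1,1,1).

Computing H_k = (kernel of ∂_k) / (image of ∂_{k+1}):

  H_0: rank C_0 − rank ∂_1 = 13 − 11 = 2, and the invariant factors of ∂_1 are all 1, so H_0 ≅ Z^2.
  H_1: rank ker ∂_1 − rank ∂_2 = (21 − 11) − 7 = 3, and the invariant factors of ∂_2 are all 1, so H_1 ≅ Z^3.
  H_2: rank ker ∂_2 − rank ∂_3 = (8 − 7) − 0 = 1, and there is no ∂_3, so H_2 ≅ Z.

As a check, the Euler characteristic is 13 − 21 + 8 = 0, which agrees with 2 − 3 + 1 = 0.

H_0 ≅ Z^2,  H_1 ≅ Z^3,  H_2 ≅ Z.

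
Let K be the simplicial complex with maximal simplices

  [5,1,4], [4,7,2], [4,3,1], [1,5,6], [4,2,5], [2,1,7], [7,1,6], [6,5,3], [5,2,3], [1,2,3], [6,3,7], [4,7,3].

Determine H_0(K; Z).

H_0 = Z.

Take the total order 1 < 2 < 3 < 4 < 5 < 6 < 7 on the vertex set. Then K (dimension 2) consists of the simplices:

  0-simplices (7): [1], [2], [3], [4], [5], [6], [7]
  1-simplices (18): [1,2], [1,3], [1,4], [1,5], [1,6], [1,7], [2,3], [2,4], [2,5], [2,7], [3,4], [3,5], [3,6], [3,7], [4,5], [4,7], [5,6], [6,7]
  2-simplices (12): [1,2,3], [1,2,7], [1,3,4], [1,4,5], [1,5,6], [1,6,7], [2,3,5], [2,4,5], [2,4,7], [3,4,7], [3,5,6], [3,6,7]

so the chain groups are C_0 ≅ Z^7, C_1 ≅ Z^18, C_2 ≅ Z^12.

∂_1: C_1 → C_0 is given by ∂[p,q] = [q] − [p].
The 7×18 boundary matrix has rank 6 and Smith normal form diag(1,1,1,1,1,1).

Boundary ∂_2: C_2 → C_1 maps a triangle to the signed sum of its edges. For instance
  ∂[1,2,3] = [2,3] − [1,3] + [1,2],
  ∂[2,4,7] = [4,7] − [2,7] + [2,4].
The 18×12 boundary matrix has rank 12 and Smith normal form diag(1,1,1,1,1,1,1,1,1,1,1,2).

Now H_k = ker ∂_k / im ∂_{k+1}, so:

  H_0: rank C_0 − rank ∂_1 = 7 − 6 = 1, and the invariant factors of ∂_1 are all 1, so H_0 = Z.

(K is a triangulation of the real projective plane RP^2.)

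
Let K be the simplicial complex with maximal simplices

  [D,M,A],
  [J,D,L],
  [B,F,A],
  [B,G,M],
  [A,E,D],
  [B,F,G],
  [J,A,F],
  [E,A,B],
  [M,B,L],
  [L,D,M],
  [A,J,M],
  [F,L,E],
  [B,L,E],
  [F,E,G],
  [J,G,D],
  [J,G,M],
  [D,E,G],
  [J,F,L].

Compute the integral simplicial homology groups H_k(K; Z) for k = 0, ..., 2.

H_0 ≅ Z,  H_1 ≅ Z ⊕ Z/2,  H_2 = 0.

We work with the vertex ordering A < B < D < E < F < G < J < L < M. The simplices of K, each written with vertices in increasing order, are:

  0-simplices (9): A, B, D, E, F, G, J, L, M
  1-simplices (27): AB, AD, AE, AF, AJ, AM, BE, BF, BG, BL, BM, DE, DG, DJ, DL, DM, EF, EG, EL, FG, FJ, FL, GJ, GM, JL, JM, LM
  2-simplices (18): ABE, ABF, ADE, ADM, AFJ, AJM, BEL, BFG, BGM, BLM, DEG, DGJ, DJL, DLM, EFG, EFL, FJL, GJM

giving chain groups C_0 ≅ Z^9, C_1 ≅ Z^27, C_2 ≅ Z^18.

The boundary map ∂_1: C_1 → C_0 is given by ∂[p,q] = [q] − [p].
As a 9×27 matrix over Z this has rank 8, with invariant factors (1,1,1,1,1,1,1,1).

Boundary ∂_2: C_2 → C_1 acts by ∂[p,q,r] = [q,r] − [p,r] + [p,q]. For instance
  ∂ABE = BE − AE + AB,
  ∂ABF = BF − AF + AB.
As a 27×18 matrix over Z this has rank 18, with invariant factors (1,1,1,1,1,1,1,1,1,1,1,1,1,1,1,1,1,2).

From H_k ≅ ker(∂_k) / im(∂_{k+1}) we obtain:

  H_0: rank C_0 − rank ∂_1 = 9 − 8 = 1, and the invariant factors of ∂_1 are all 1, so H_0 = Z.
  H_1: rank ker ∂_1 − rank ∂_2 = (27 − 8) − 18 = 1, and ∂_2 has invariant factor 2 > 1, so H_1 = Z ⊕ Z/2.
  H_2: rank ker ∂_2 − rank ∂_3 = (18 − 18) − 0 = 0, and there is no ∂_3, so H_2 = 0.

(K is a triangulation of the Klein bottle.)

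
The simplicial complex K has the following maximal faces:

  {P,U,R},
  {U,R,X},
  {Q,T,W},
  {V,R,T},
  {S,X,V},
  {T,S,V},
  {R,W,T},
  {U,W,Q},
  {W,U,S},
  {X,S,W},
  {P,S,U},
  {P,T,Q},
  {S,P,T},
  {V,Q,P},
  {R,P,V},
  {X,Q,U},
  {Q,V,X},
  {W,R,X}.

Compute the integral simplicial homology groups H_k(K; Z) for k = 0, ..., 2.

H_0 ≅ Z,  H_1 ≅ Z ⊕ Z/2,  H_2 = 0.

K has 9 vertices, 27 edges, 18 triangles.
rank ∂_0 = 0, rank ∂_1 = 8 ⇒ b_0 = 9 − 0 − 8 = 1; all invariant factors of ∂_1 are 1 so no torsion. So H_0 = Z.
rank ∂_1 = 8, rank ∂_2 = 18 ⇒ b_1 = 27 − 8 − 18 = 1; ∂_2 has invariant factor(s) [2] giving torsion. So H_1 = Z ⊕ Z/2.
rank ∂_2 = 18, rank ∂_3 = 0 ⇒ b_2 = 18 − 18 − 0 = 0. So H_2 = 0.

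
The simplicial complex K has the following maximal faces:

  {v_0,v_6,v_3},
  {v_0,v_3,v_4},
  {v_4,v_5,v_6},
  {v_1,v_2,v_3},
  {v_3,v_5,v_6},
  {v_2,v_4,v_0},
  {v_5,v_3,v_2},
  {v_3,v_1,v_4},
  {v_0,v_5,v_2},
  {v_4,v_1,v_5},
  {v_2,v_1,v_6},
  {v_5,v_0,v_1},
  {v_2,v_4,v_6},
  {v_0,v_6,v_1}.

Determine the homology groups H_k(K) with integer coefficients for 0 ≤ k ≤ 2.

H_0 ≅ Z,  H_1 ≅ Z^2,  H_2 ≅ Z.

Order the vertices as v_0 < v_1 < v_2 < v_3 < v_4 < v_5 < v_6. Listing each simplex with vertices in this order, K has dimension 2 with simplices:

  0-simplices (7): [v_0], [v_1], [v_2], [v_3], [v_4], [v_5], [v_6]
  1-simplices (21): (21 of them)
  2-simplices (14): (14 of them)

giving chain groups C_0 ≅ Z^7, C_1 ≅ Z^21, C_2 ≅ Z^14.

The boundary map ∂_1: C_1 → C_0 sends each edge [p,q] (with p < q) to q − p.
The resulting 7×21 matrix has rank 6, and its Smith normal form has invariant factors (1,1,1,1,1,1).

The boundary map ∂_2: C_2 → C_1 acts by ∂[p,q,r] = [q,r] − [p,r] + [p,q]. For instance
  ∂[v_0,v_1,v_5] = [v_1,v_5] − [v_0,v_5] + [v_0,v_1],
  ∂[v_4,v_5,v_6] = [v_5,v_6] − [v_4,v_6] + [v_4,v_5].
The 21×14 boundary matrix has rank 13 and Smith normal form diag(1,1,1,1,1,1,1,1,1,1,1,1,1).

Now H_k = ker ∂_k / im ∂_{k+1}, so:

  H_0: rank C_0 − rank ∂_1 = 7 − 6 = 1, and the invariant factors of ∂_1 are all 1, so H_0 = Z.
  H_1: rank ker ∂_1 − rank ∂_2 = (21 − 6) − 13 = 2, and the invariant factors of ∂_2 are all 1, so H_1 = Z^2.
  H_2: rank ker ∂_2 − rank ∂_3 = (14 − 13) − 0 = 1, and there is no ∂_3, so H_2 = Z.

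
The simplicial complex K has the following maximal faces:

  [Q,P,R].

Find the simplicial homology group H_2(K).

H_2 = 0.

Take the total order P < Q < R on the vertex set. Then K (dimension 2) consists of the simplices:

  0-simplices (3): P, Q, R
  1-simplices (3): PQ, PR, QR
  2-simplices (1): PQR

Hence C_0 ≅ Z^3, C_1 ≅ Z^3, C_2 ≅ Z^1.

Boundary ∂_1: C_1 → C_0 sends each edge [p,q] (with p < q) to q − p. For instance
  ∂PR = R − P.
As a 3×3 matrix over Z this has rank 2, with invariant factors (1,1).

Boundary ∂_2: C_2 → C_1 acts by ∂[p,q,r] = [q,r] − [p,r] + [p,q]. For instance
  ∂PQR = QR − PR + PQ.
The 3×1 boundary matrix has rank 1 and Smith normal form diag(1).

Now H_k = ker ∂_k / im ∂_{k+1}, so:

  H_2: rank ker ∂_2 − rank ∂_3 = (1 − 1) − 0 = 0, and there is no ∂_3, so H_2 ≅ 0.

(K is a triangulation of the 2-simplex.)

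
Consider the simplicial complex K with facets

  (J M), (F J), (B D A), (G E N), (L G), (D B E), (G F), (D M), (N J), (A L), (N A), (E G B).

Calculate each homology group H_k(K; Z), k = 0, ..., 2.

H_0 ≅ Z,  H_1 ≅ Z^4,  H_2 = 0.

Order the vertices as A < B < D < E < F < G < J < L < M < N. Listing each simplex with vertices in this order, K has dimension 2 with simplices:

  0-simplices (10): A, B, D, E, F, G, J, L, M, N
  1-simplices (17): AB, AD, AL, AN, BD, BE, BG, DE, DM, EG, EN, FG, FJ, GL, GN, JM, JN
  2-simplices (4): ABD, BDE, BEG, EGN

so the chain groups are C_0 ≅ Z^10, C_1 ≅ Z^17, C_2 ≅ Z^4.

The boundary map ∂_1: C_1 → C_0 maps an edge to its endpoints' difference, ∂[p,q] = q − p. For instance
  ∂AB = B − A.
This gives a 10×17 integer matrix of rank 9; reducing to Smith normal form yields diagonal entries (1,1,1,1,1,1,1,1,1).

∂_2: C_2 → C_1 sends each 2-simplex [p,q,r] to [q,r] − [p,r] + [p,q]. For instance
  ∂BDE = DE − BE + BD,
  ∂ABD = BD − AD + AB.
The 17×4 boundary matrix has rank 4 and Smith normal form diag(1,1,1,1).

Computing H_k = (kernel of ∂_k) / (image of ∂_{k+1}):

  H_0: rank C_0 − rank ∂_1 = 10 − 9 = 1, and the invariant factors of ∂_1 are all 1, so H_0 = Z.
  H_1: rank ker ∂_1 − rank ∂_2 = (17 − 9) − 4 = 4, and the invariant factors of ∂_2 are all 1, so H_1 = Z^4.
  H_2: rank ker ∂_2 − rank ∂_3 = (4 − 4) − 0 = 0, and there is no ∂_3, so H_2 = 0.

As a check, the Euler characteristic is 10 − 17 + 4 = -3, which agrees with 1 − 4 + 0 = -3.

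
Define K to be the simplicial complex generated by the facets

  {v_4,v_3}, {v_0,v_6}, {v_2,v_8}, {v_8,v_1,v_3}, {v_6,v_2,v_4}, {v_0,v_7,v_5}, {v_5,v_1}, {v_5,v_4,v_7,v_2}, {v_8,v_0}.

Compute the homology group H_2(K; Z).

H_2 ≅ 0.

K has 9 vertices, 18 edges, 7 triangles, 1 3-simplex.
rank ∂_2 = 6, rank ∂_3 = 1 ⇒ b_2 = 7 − 6 − 1 = 0; all invariant factors of ∂_3 are 1 so no torsion. So H_2 = 0.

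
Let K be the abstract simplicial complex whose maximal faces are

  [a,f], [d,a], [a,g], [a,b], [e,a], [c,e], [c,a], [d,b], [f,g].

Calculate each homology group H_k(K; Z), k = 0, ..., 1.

Order the vertices as a < b < c < d < e < f < g. Listing each simplex with vertices in this order, K has dimension 1 with simplices:

  0-simplices (7): a, b, c, d, e, f, g
  1-simplices (9): ab, ac, ad, ae, af, ag, bd, ce, fg

Hence C_0 ≅ Z^7, C_1 ≅ Z^9.

∂_1: C_1 → C_0 is given by ∂[p,q] = [q] − [p].
This gives a 7×9 integer matrix of rank 6; reducing to Smith normal form yields diagonal entries (1,1,1,1,1,1).

Computing H_k = (kernel of ∂_k) / (image of ∂_{k+1}):

  H_0: rank C_0 − rank ∂_1 = 7 − 6 = 1, and the invariant factors of ∂_1 are all 1, so H_0 ≅ Z.
  H_1: rank ker ∂_1 − rank ∂_2 = (9 − 6) − 0 = 3, and there is no ∂_2, so H_1 ≅ Z^3.

H_0 = Z,  H_1 = Z^3.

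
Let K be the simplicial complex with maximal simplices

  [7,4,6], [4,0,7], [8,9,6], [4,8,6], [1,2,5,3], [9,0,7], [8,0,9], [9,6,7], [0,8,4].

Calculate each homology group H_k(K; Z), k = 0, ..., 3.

H_0 ≅ Z^2,  H_1 = 0,  H_2 ≅ Z,  H_3 = 0.

Fix the vertex order 0 < 1 < 2 < 3 < 4 < 5 < 6 < 7 < 8 < 9 and write every simplex with vertices in increasing order. Then dim K = 3 and the simplices of K are:

  0-simplices (10): [0], [1], [2], [3], [4], [5], [6], [7], [8], [9]
  1-simplices (18): [0,4], [0,7], [0,8], [0,9], [1,2], [1,3], [1,5], [2,3], [2,5], [3,5], [4,6], [4,7], [4,8], [6,7], [6,8], [6,9], [7,9], [8,9]
  2-simplices (12): [0,4,7], [0,4,8], [0,7,9], [0,8,9], [1,2,3], [1,2,5], [1,3,5], [2,3,5], [4,6,7], [4,6,8], [6,7,9], [6,8,9]
  3-simplices (1): [1,2,3,5]

giving chain groups C_0 ≅ Z^10, C_1 ≅ Z^18, C_2 ≅ Z^12, C_3 ≅ Z^1.

The boundary map ∂_1: C_1 → C_0 maps an edge to its endpoints' difference, ∂[p,q] = q − p. For instance
  ∂[0,4] = [4] − [0].
The 10×18 boundary matrix has rank 8 and Smith normal form diag(1,1,1,1,1,1,1,1).

Boundary ∂_2: C_2 → C_1 sends each 2-simplex [p,q,r] to [q,r] − [p,r] + [p,q]. For instance
  ∂[4,6,7] = [6,7] − [4,7] + [4,6],
  ∂[0,4,7] = [4,7] − [0,7] + [0,4].
The resulting 18×12 matrix has rank 10, and its Smith normal form has invariant factors (1,1,1,1,1,1,1,1,1,1).

Boundary ∂_3: C_3 → C_2 sends each 3-simplex σ to the alternating sum Σ_i (−1)^i (σ with its i-th vertex removed). For instance
  ∂[1,2,3,5] = [2,3,5] − [1,3,5] + [1,2,5] − [1,2,3].
The resulting 12×1 matrix has rank 1, and its Smith normal form has invariant factors (1).

Reading off H_k = ker ∂_k / im ∂_{k+1}:

  H_0: rank C_0 − rank ∂_1 = 10 − 8 = 2, and the invariant factors of ∂_1 are all 1, so H_0 = Z^2.
  H_1: rank ker ∂_1 − rank ∂_2 = (18 − 8) − 10 = 0, and the invariant factors of ∂_2 are all 1, so H_1 = 0.
  H_2: rank ker ∂_2 − rank ∂_3 = (12 − 10) − 1 = 1, and the invariant factors of ∂_3 are all 1, so H_2 = Z.
  H_3: rank ker ∂_3 − rank ∂_4 = (1 − 1) − 0 = 0, and there is no ∂_4, so H_3 = 0.

As a check, the Euler characteristic is 10 − 18 + 12 − 1 = 3, which agrees with 2 − 0 + 1 − 0 = 3.
(K is a triangulation of the disjoint union of the 3-simplex and the 2-sphere S^2.)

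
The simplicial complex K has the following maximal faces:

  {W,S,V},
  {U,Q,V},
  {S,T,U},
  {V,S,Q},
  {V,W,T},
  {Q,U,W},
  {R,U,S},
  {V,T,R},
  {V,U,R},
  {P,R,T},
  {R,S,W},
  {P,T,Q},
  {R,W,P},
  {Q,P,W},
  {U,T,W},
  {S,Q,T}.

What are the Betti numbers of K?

Order the vertices as P < Q < R < S < T < U < V < W. Listing each simplex with vertices in this order, K has dimension 2 with simplices:

  0-simplices (8): P, Q, R, S, T, U, V, W
  1-simplices (24): PQ, PR, PT, PW, QS, QT, QU, QV, QW, RS, RT, RU, RV, RW, ST, SU, SV, SW, TU, TV, TW, UV, UW, VW
  2-simplices (16): PQT, PQW, PRT, PRW, QST, QSV, QUV, QUW, RSU, RSW, RTV, RUV, STU, SVW, TUW, TVW

Hence C_0 ≅ Z^8, C_1 ≅ Z^24, C_2 ≅ Z^16.

∂_1: C_1 → C_0 maps an edge to its endpoints' difference, ∂[p,q] = q − p. For instance
  ∂VW = W − V.
The resulting 8×24 matrix has rank 7, and its Smith normal form has invariant factors (1,1,1,1,1,1,1).

Boundary ∂_2: C_2 → C_1 acts by ∂[p,q,r] = [q,r] − [p,r] + [p,q]. For instance
  ∂RSU = SU − RU + RS,
  ∂TVW = VW − TW + TV.
The 24×16 boundary matrix has rank 15 and Smith normal form diag(1,1,1,1,1,1,1,1,1,1,1,1,1,1,1).

Reading off H_k = ker ∂_k / im ∂_{k+1}:

  H_0: rank C_0 − rank ∂_1 = 8 − 7 = 1, and the invariant factors of ∂_1 are all 1, so H_0 = Z.
  H_1: rank ker ∂_1 − rank ∂_2 = (24 − 7) − 15 = 2, and the invariant factors of ∂_2 are all 1, so H_1 = Z^2.
  H_2: rank ker ∂_2 − rank ∂_3 = (16 − 15) − 0 = 1, and there is no ∂_3, so H_2 = Z.

Hence the Betti numbers are b_0 = 1, b_1 = 2, b_2 = 1.

b_0 = 1, b_1 = 2, b_2 = 1.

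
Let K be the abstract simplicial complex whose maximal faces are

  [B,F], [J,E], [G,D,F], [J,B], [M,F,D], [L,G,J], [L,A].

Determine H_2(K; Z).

Fix the vertex order A < B < D < E < F < G < J < L < M and write every simplex with vertices in increasing order. Then dim K = 2 and the simplices of K are:

  0-simplices (9): A, B, D, E, F, G, J, L, M
  1-simplices (12): AL, BF, BJ, DF, DG, DM, EJ, FG, FM, GJ, GL, JL
  2-simplices (3): DFG, DFM, GJL

so the chain groups are C_0 ≅ Z^9, C_1 ≅ Z^12, C_2 ≅ Z^3.

Boundary ∂_1: C_1 → C_0 sends each edge [p,q] (with p < q) to q − p. For instance
  ∂DG = G − D.
The 9×12 boundary matrix has rank 8 and Smith normal form diag(1,1,1,1,1,1,1,1).

Boundary ∂_2: C_2 → C_1 sends each 2-simplex [p,q,r] to [q,r] − [p,r] + [p,q]. For instance
  ∂GJL = JL − GL + GJ,
  ∂DFG = FG − DG + DF.
As a 12×3 matrix over Z this has rank 3, with invariant factors (1,1,1).

Reading off H_k = ker ∂_k / im ∂_{k+1}:

  H_2: rank ker ∂_2 − rank ∂_3 = (3 − 3) − 0 = 0, and there is no ∂_3, so H_2 = 0.

H_2 = 0.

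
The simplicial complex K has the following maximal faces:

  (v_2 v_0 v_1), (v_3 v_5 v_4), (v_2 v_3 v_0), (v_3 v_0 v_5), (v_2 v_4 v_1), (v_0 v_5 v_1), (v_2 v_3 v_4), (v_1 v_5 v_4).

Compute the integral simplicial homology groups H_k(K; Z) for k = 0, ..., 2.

We work with the vertex ordering v_0 < v_1 < v_2 < v_3 < v_4 < v_5. The simplices of K, each written with vertices in increasing order, are:

  0-simplices (6): [v_0], [v_1], [v_2], [v_3], [v_4], [v_5]
  1-simplices (12): [v_0,v_1], [v_0,v_2], [v_0,v_3], [v_0,v_5], [v_1,v_2], [v_1,v_4], [v_1,v_5], [v_2,v_3], [v_2,v_4], [v_3,v_4], [v_3,v_5], [v_4,v_5]
  2-simplices (8): [v_0,v_1,v_2], [v_0,v_1,v_5], [v_0,v_2,v_3], [v_0,v_3,v_5], [v_1,v_2,v_4], [v_1,v_4,v_5], [v_2,v_3,v_4], [v_3,v_4,v_5]

so the chain groups are C_0 ≅ Z^6, C_1 ≅ Z^12, C_2 ≅ Z^8.

Boundary ∂_1: C_1 → C_0 maps an edge to its endpoints' difference, ∂[p,q] = q − p.
This gives a 6×12 integer matrix of rank 5; reducing to Smith normal form yields diagonal entries (1,1,1,1,1).

∂_2: C_2 → C_1 maps a triangle to the signed sum of its edges. For instance
  ∂[v_3,v_4,v_5] = [v_4,v_5] − [v_3,v_5] + [v_3,v_4],
  ∂[v_0,v_2,v_3] = [v_2,v_3] − [v_0,v_3] + [v_0,v_2].
This gives a 12×8 integer matrix of rank 7; reducing to Smith normal form yields diagonal entries (1,1,1,1,1,1,1).

From H_k ≅ ker(∂_k) / im(∂_{k+1}) we obtain:

  H_0: rank C_0 − rank ∂_1 = 6 − 5 = 1, and the invariant factors of ∂_1 are all 1, so H_0 = Z.
  H_1: rank ker ∂_1 − rank ∂_2 = (12 − 5) − 7 = 0, and the invariant factors of ∂_2 are all 1, so H_1 = 0.
  H_2: rank ker ∂_2 − rank ∂_3 = (8 − 7) − 0 = 1, and there is no ∂_3, so H_2 = Z.

H_0 = Z,  H_1 = 0,  H_2 = Z.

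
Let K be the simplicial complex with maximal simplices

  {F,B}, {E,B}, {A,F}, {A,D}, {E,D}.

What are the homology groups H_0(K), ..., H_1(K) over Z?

K has 5 vertices, 5 edges.
rank ∂_0 = 0, rank ∂_1 = 4 ⇒ b_0 = 5 − 0 − 4 = 1; all invariant factors of ∂_1 are 1 so no torsion. So H_0 ≅ Z.
rank ∂_1 = 4, rank ∂_2 = 0 ⇒ b_1 = 5 − 4 − 0 = 1. So H_1 ≅ Z.

H_0 = Z,  H_1 = Z.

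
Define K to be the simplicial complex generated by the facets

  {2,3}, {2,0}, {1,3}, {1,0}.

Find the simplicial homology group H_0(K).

Fix the vertex order 0 < 1 < 2 < 3 and write every simplex with vertices in increasing order. Then dim K = 1 and the simplices of K are:

  0-simplices (4): [0], [1], [2], [3]
  1-simplices (4): [0,1], [0,2], [1,3], [2,3]

Hence C_0 ≅ Z^4, C_1 ≅ Z^4.

Boundary ∂_1: C_1 → C_0 maps an edge to its endpoints' difference, ∂[p,q] = q − p.
As a 4×4 matrix over Z this has rank 3, with invariant factors (1,1,1).

Computing H_k = (kernel of ∂_k) / (image of ∂_{k+1}):

  H_0: rank C_0 − rank ∂_1 = 4 − 3 = 1, and the invariant factors of ∂_1 are all 1, so H_0 ≅ Z.

H_0 ≅ Z.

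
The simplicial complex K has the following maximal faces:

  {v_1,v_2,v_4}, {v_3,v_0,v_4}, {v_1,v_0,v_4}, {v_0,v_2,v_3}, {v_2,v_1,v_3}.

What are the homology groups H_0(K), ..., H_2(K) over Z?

Fix the vertex order v_0 < v_1 < v_2 < v_3 < v_4 and write every simplex with vertices in increasing order. Then dim K = 2 and the simplices of K are:

  0-simplices (5): [v_0], [v_1], [v_2], [v_3], [v_4]
  1-simplices (10): [v_0,v_1], [v_0,v_2], [v_0,v_3], [v_0,v_4], [v_1,v_2], [v_1,v_3], [v_1,v_4], [v_2,v_3], [v_2,v_4], [v_3,v_4]
  2-simplices (5): [v_0,v_1,v_4], [v_0,v_2,v_3], [v_0,v_3,v_4], [v_1,v_2,v_3], [v_1,v_2,v_4]

Hence C_0 ≅ Z^5, C_1 ≅ Z^10, C_2 ≅ Z^5.

The boundary map ∂_1: C_1 → C_0 sends each edge [p,q] (with p < q) to q − p. For instance
  ∂[v_2,v_4] = [v_4] − [v_2].
This gives a 5×10 integer matrix of rank 4; reducing to Smith normal form yields diagonal entries (1,1,1,1).

∂_2: C_2 → C_1 sends each 2-simplex [p,q,r] to [q,r] − [p,r] + [p,q]. For instance
  ∂[v_0,v_2,v_3] = [v_2,v_3] − [v_0,v_3] + [v_0,v_2],
  ∂[v_0,v_1,v_4] = [v_1,v_4] − [v_0,v_4] + [v_0,v_1].
The resulting 10×5 matrix has rank 5, and its Smith normal form has invariant factors (1,1,1,1,1).

From H_k ≅ ker(∂_k) / im(∂_{k+1}) we obtain:

  H_0: rank C_0 − rank ∂_1 = 5 − 4 = 1, and the invariant factors of ∂_1 are all 1, so H_0 ≅ Z.
  H_1: rank ker ∂_1 − rank ∂_2 = (10 − 4) − 5 = 1, and the invariant factors of ∂_2 are all 1, so H_1 ≅ Z.
  H_2: rank ker ∂_2 − rank ∂_3 = (5 − 5) − 0 = 0, and there is no ∂_3, so H_2 ≅ 0.

H_0 ≅ Z,  H_1 ≅ Z,  H_2 = 0.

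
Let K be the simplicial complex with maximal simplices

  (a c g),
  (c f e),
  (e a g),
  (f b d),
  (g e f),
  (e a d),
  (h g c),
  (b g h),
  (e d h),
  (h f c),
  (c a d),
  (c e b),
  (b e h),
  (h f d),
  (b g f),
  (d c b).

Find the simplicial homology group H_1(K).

Fix the vertex order a < b < c < d < e < f < g < h and write every simplex with vertices in increasing order. Then dim K = 2 and the simplices of K are:

  0-simplices (8): a, b, c, d, e, f, g, h
  1-simplices (24): ac, ad, ae, ag, bc, bd, be, bf, bg, bh, cd, ce, cf, cg, ch, de, df, dh, ef, eg, eh, fg, fh, gh
  2-simplices (16): acd, acg, ade, aeg, bcd, bce, bdf, beh, bfg, bgh, cef, cfh, cgh, deh, dfh, efg

Hence C_0 ≅ Z^8, C_1 ≅ Z^24, C_2 ≅ Z^16.

The boundary map ∂_1: C_1 → C_0 sends each edge [p,q] (with p < q) to q − p. For instance
  ∂gh = h − g.
As a 8×24 matrix over Z this has rank 7, with invariant factors (1,1,1,1,1,1,1).

∂_2: C_2 → C_1 sends each 2-simplex [p,q,r] to [q,r] − [p,r] + [p,q]. For instance
  ∂acg = cg − ag + ac,
  ∂cfh = fh − ch + cf.
As a 24×16 matrix over Z this has rank 15, with invariant factors (1,1,1,1,1,1,1,1,1,1,1,1,1,1,1).

Computing H_k = (kernel of ∂_k) / (image of ∂_{k+1}):

  H_1: rank ker ∂_1 − rank ∂_2 = (24 − 7) − 15 = 2, and the invariant factors of ∂_2 are all 1, so H_1 ≅ Z^2.

H_1 = Z^2.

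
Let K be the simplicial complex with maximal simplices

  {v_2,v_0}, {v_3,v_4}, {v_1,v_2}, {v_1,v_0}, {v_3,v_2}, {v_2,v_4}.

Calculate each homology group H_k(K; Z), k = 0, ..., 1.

K has 5 vertices, 6 edges.
rank ∂_0 = 0, rank ∂_1 = 4 ⇒ b_0 = 5 − 0 − 4 = 1; all invariant factors of ∂_1 are 1 so no torsion. So H_0 = Z.
rank ∂_1 = 4, rank ∂_2 = 0 ⇒ b_1 = 6 − 4 − 0 = 2. So H_1 = Z^2.

H_0 ≅ Z,  H_1 ≅ Z^2.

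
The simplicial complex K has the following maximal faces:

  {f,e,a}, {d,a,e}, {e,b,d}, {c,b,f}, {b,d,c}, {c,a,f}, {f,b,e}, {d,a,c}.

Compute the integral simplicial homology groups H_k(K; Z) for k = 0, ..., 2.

Order the vertices as a < b < c < d < e < f. Listing each simplex with vertices in this order, K has dimension 2 with simplices:

  0-simplices (6): a, b, c, d, e, f
  1-simplices (12): ac, ad, ae, af, bc, bd, be, bf, cd, cf, de, ef
  2-simplices (8): acd, acf, ade, aef, bcd, bcf, bde, bef

so the chain groups are C_0 ≅ Z^6, C_1 ≅ Z^12, C_2 ≅ Z^8.

Boundary ∂_1: C_1 → C_0 sends each edge [p,q] (with p < q) to q − p. For instance
  ∂bf = f − b.
The resulting 6×12 matrix has rank 5, and its Smith normal form has invariant factors (1,1,1,1,1).

The boundary map ∂_2: C_2 → C_1 maps a triangle to the signed sum of its edges. For instance
  ∂acf = cf − af + ac,
  ∂bef = ef − bf + be.
As a 12×8 matrix over Z this has rank 7, with invariant factors (1,1,1,1,1,1,1).

Reading off H_k = ker ∂_k / im ∂_{k+1}:

  H_0: rank C_0 − rank ∂_1 = 6 − 5 = 1, and the invariant factors of ∂_1 are all 1, so H_0 = Z.
  H_1: rank ker ∂_1 − rank ∂_2 = (12 − 5) − 7 = 0, and the invariant factors of ∂_2 are all 1, so H_1 = 0.
  H_2: rank ker ∂_2 − rank ∂_3 = (8 − 7) − 0 = 1, and there is no ∂_3, so H_2 = Z.

H_0 ≅ Z,  H_1 = 0,  H_2 ≅ Z.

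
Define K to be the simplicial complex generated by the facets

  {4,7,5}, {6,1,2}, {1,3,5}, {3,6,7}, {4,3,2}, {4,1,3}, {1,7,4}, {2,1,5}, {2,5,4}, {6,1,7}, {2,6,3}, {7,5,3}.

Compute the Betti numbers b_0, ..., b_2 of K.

Order the vertices as 1 < 2 < 3 < 4 < 5 < 6 < 7. Listing each simplex with vertices in this order, K has dimension 2 with simplices:

  0-simplices (7): [1], [2], [3], [4], [5], [6], [7]
  1-simplices (18): [1,2], [1,3], [1,4], [1,5], [1,6], [1,7], [2,3], [2,4], [2,5], [2,6], [3,4], [3,5], [3,6], [3,7], [4,5], [4,7], [5,7], [6,7]
  2-simplices (12): [1,2,5], [1,2,6], [1,3,4], [1,3,5], [1,4,7], [1,6,7], [2,3,4], [2,3,6], [2,4,5], [3,5,7], [3,6,7], [4,5,7]

so the chain groups are C_0 ≅ Z^7, C_1 ≅ Z^18, C_2 ≅ Z^12.

The boundary map ∂_1: C_1 → C_0 is given by ∂[p,q] = [q] − [p]. For instance
  ∂[4,5] = [5] − [4].
The 7×18 boundary matrix has rank 6 and Smith normal form diag(1,1,1,1,1,1).

The boundary map ∂_2: C_2 → C_1 sends each 2-simplex [p,q,r] to [q,r] − [p,r] + [p,q]. For instance
  ∂[2,4,5] = [4,5] − [2,5] + [2,4],
  ∂[1,2,5] = [2,5] − [1,5] + [1,2].
The 18×12 boundary matrix has rank 12 and Smith normal form diag(1,1,1,1,1,1,1,1,1,1,1,2).

Now H_k = ker ∂_k / im ∂_{k+1}, so:

  H_0: rank C_0 − rank ∂_1 = 7 − 6 = 1, and the invariant factors of ∂_1 are all 1, so H_0 ≅ Z.
  H_1: rank ker ∂_1 − rank ∂_2 = (18 − 6) − 12 = 0, and ∂_2 has invariant factor 2 > 1, so H_1 ≅ Z/2.
  H_2: rank ker ∂_2 − rank ∂_3 = (12 − 12) − 0 = 0, and there is no ∂_3, so H_2 ≅ 0.

Hence the Betti numbers are b_0 = 1, b_1 = 0, b_2 = 0.

b_0 = 1, b_1 = 0, b_2 = 0.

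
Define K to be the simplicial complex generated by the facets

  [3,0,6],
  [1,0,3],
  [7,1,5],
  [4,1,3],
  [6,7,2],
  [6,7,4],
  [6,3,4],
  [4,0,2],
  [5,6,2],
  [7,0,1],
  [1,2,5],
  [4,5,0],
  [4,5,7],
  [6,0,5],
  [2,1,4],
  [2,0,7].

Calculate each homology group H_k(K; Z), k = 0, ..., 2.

K has 8 vertices, 24 edges, 16 triangles.
rank ∂_0 = 0, rank ∂_1 = 7 ⇒ b_0 = 8 − 0 − 7 = 1; all invariant factors of ∂_1 are 1 so no torsion. So H_0 = Z.
rank ∂_1 = 7, rank ∂_2 = 15 ⇒ b_1 = 24 − 7 − 15 = 2; all invariant factors of ∂_2 are 1 so no torsion. So H_1 = Z^2.
rank ∂_2 = 15, rank ∂_3 = 0 ⇒ b_2 = 16 − 15 − 0 = 1. So H_2 = Z.

H_0 ≅ Z,  H_1 ≅ Z^2,  H_2 ≅ Z.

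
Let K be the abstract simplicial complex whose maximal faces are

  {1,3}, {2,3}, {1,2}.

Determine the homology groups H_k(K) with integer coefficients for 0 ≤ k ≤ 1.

H_0 = Z,  H_1 = Z.

Take the total order 1 < 2 < 3 on the vertex set. Then K (dimension 1) consists of the simplices:

  0-simplices (3): [1], [2], [3]
  1-simplices (3): [1,2], [1,3], [2,3]

Hence C_0 ≅ Z^3, C_1 ≅ Z^3.

The boundary map ∂_1: C_1 → C_0 is given by ∂[p,q] = [q] − [p]. For instance
  ∂[1,3] = [3] − [1].
The resulting 3×3 matrix has rank 2, and its Smith normal form has invariant factors (1,1).

Reading off H_k = ker ∂_k / im ∂_{k+1}:

  H_0: rank C_0 − rank ∂_1 = 3 − 2 = 1, and the invariant factors of ∂_1 are all 1, so H_0 ≅ Z.
  H_1: rank ker ∂_1 − rank ∂_2 = (3 − 2) − 0 = 1, and there is no ∂_2, so H_1 ≅ Z.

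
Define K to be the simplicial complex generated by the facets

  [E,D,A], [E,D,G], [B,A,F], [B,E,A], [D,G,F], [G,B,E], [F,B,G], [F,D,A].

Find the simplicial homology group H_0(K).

H_0 = Z.

Fix the vertex order A < B < D < E < F < G and write every simplex with vertices in increasing order. Then dim K = 2 and the simplices of K are:

  0-simplices (6): A, B, D, E, F, G
  1-simplices (12): AB, AD, AE, AF, BE, BF, BG, DE, DF, DG, EG, FG
  2-simplices (8): ABE, ABF, ADE, ADF, BEG, BFG, DEG, DFG

giving chain groups C_0 ≅ Z^6, C_1 ≅ Z^12, C_2 ≅ Z^8.

∂_1: C_1 → C_0 sends each edge [p,q] (with p < q) to q − p.
The 6×12 boundary matrix has rank 5 and Smith normal form diag(1,1,1,1,1).

Boundary ∂_2: C_2 → C_1 sends each 2-simplex [p,q,r] to [q,r] − [p,r] + [p,q]. For instance
  ∂DEG = EG − DG + DE,
  ∂DFG = FG − DG + DF.
The 12×8 boundary matrix has rank 7 and Smith normal form diag(1,1,1,1,1,1,1).

Now H_k = ker ∂_k / im ∂_{k+1}, so:

  H_0: rank C_0 − rank ∂_1 = 6 − 5 = 1, and the invariant factors of ∂_1 are all 1, so H_0 = Z.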